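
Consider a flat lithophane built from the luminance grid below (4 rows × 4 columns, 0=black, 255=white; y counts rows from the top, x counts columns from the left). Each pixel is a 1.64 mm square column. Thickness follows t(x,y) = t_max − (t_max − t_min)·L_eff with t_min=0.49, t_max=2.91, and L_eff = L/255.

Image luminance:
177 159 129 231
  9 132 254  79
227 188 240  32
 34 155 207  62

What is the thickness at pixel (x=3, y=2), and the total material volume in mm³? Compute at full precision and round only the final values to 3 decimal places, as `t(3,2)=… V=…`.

t(3,2)=2.606 V=66.138

span = t_max - t_min = 2.91 - 0.49 = 2.420
L(3,2) = 32, L_eff = 32/255 = 0.125490
t(3,2) = 2.91 - 2.420·0.125490 = 2.606
Σt over all 4·4 pixels = 12541/510 ≈ 24.5901961
V = pitch²·Σt = 1.64²·12541/510 = 66.138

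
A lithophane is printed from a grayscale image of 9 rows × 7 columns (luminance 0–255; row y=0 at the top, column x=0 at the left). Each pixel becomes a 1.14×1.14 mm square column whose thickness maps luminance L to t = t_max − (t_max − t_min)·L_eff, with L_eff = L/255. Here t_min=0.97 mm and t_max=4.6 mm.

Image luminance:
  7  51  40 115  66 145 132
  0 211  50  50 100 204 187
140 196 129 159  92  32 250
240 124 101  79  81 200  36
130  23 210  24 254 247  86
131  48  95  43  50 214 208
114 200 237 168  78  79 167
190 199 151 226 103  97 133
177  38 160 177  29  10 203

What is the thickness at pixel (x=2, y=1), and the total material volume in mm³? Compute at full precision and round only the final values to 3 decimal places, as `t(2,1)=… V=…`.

t(2,1)=3.888 V=230.177

span = t_max - t_min = 4.6 - 0.97 = 3.630
L(2,1) = 50, L_eff = 50/255 = 0.196078
t(2,1) = 4.6 - 3.630·0.196078 = 3.888
Σt over all 9·7 pixels = 376366/2125 ≈ 177.1134118
V = pitch²·Σt = 1.14²·376366/2125 = 230.177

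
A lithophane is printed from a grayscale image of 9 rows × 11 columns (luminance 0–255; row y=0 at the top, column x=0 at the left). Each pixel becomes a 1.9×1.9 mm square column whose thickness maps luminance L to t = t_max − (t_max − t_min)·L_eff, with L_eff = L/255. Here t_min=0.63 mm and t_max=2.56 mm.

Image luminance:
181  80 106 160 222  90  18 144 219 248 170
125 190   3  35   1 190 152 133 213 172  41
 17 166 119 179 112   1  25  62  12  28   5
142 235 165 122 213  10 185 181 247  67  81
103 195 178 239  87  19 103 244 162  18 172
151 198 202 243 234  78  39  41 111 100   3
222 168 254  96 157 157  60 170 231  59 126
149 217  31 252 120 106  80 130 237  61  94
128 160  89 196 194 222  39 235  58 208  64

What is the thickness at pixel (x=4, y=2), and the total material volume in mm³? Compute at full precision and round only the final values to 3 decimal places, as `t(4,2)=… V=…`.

t(4,2)=1.712 V=560.898

span = t_max - t_min = 2.56 - 0.63 = 1.930
L(4,2) = 112, L_eff = 112/255 = 0.439216
t(4,2) = 2.56 - 1.930·0.439216 = 1.712
Σt over all 9·11 pixels = 1320673/8500 ≈ 155.3732941
V = pitch²·Σt = 1.9²·1320673/8500 = 560.898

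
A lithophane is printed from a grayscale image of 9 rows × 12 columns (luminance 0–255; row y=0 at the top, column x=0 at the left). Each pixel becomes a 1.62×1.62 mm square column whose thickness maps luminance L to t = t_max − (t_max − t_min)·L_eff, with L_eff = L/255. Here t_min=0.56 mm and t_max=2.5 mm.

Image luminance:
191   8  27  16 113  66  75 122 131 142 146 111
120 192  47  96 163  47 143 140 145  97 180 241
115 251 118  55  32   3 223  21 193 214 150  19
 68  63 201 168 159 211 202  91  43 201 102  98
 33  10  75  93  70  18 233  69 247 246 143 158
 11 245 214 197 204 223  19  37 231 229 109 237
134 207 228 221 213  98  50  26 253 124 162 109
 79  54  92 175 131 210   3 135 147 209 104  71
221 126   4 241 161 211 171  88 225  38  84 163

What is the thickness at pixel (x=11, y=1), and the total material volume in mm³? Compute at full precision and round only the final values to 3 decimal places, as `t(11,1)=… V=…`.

t(11,1)=0.667 V=427.486

span = t_max - t_min = 2.5 - 0.56 = 1.940
L(11,1) = 241, L_eff = 241/255 = 0.945098
t(11,1) = 2.5 - 1.940·0.945098 = 0.667
Σt over all 9·12 pixels = 692279/4250 ≈ 162.8891765
V = pitch²·Σt = 1.62²·692279/4250 = 427.486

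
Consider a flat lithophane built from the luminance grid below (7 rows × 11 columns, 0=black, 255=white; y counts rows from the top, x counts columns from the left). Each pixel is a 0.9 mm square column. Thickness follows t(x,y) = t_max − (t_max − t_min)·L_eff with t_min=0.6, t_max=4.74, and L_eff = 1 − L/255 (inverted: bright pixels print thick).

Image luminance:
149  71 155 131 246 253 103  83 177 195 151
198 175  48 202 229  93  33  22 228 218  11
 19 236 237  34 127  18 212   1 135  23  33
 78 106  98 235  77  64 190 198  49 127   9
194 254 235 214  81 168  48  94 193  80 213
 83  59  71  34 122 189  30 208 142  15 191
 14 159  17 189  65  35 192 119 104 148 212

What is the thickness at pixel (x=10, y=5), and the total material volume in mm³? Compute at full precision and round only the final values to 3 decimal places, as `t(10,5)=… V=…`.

t(10,5)=3.701 V=164.312

span = t_max - t_min = 4.74 - 0.6 = 4.140
L(10,5) = 191, L_eff = 1 - 191/255 = 0.250980 (inverted)
t(10,5) = 4.74 - 4.140·0.250980 = 3.701
Σt over all 7·11 pixels = 862131/4250 ≈ 202.8543529
V = pitch²·Σt = 0.9²·862131/4250 = 164.312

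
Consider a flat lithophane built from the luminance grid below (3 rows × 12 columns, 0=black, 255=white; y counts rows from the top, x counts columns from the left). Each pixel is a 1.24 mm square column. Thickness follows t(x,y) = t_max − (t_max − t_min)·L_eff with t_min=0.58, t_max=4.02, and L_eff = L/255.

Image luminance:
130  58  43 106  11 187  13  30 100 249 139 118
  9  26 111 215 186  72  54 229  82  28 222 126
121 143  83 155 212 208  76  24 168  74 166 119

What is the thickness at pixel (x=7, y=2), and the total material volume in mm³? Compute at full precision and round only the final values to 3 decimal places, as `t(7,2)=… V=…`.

span = t_max - t_min = 4.02 - 0.58 = 3.440
L(7,2) = 24, L_eff = 24/255 = 0.094118
t(7,2) = 4.02 - 3.440·0.094118 = 3.696
Σt over all 3·12 pixels = 570592/6375 ≈ 89.5046275
V = pitch²·Σt = 1.24²·570592/6375 = 137.622

t(7,2)=3.696 V=137.622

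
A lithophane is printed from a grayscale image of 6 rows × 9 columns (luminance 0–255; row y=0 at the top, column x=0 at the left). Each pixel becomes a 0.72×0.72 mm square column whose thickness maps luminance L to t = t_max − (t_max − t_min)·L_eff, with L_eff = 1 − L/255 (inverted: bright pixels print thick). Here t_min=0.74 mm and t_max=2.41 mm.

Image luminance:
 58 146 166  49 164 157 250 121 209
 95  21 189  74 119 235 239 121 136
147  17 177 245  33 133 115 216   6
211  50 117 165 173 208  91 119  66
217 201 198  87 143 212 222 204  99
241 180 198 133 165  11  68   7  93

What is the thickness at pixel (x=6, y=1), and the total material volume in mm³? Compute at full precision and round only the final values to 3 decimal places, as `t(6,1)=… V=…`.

t(6,1)=2.305 V=46.236

span = t_max - t_min = 2.41 - 0.74 = 1.670
L(6,1) = 239, L_eff = 1 - 239/255 = 0.062745 (inverted)
t(6,1) = 2.41 - 1.670·0.062745 = 2.305
Σt over all 6·9 pixels = 2274319/25500 ≈ 89.1889804
V = pitch²·Σt = 0.72²·2274319/25500 = 46.236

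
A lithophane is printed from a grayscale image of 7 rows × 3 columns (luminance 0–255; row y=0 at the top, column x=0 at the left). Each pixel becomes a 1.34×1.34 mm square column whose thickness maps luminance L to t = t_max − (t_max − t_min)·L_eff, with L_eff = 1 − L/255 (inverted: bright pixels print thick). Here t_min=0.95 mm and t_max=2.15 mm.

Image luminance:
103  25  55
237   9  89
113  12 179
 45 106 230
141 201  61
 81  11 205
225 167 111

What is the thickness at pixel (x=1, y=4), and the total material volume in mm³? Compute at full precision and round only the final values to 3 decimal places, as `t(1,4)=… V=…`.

span = t_max - t_min = 2.15 - 0.95 = 1.200
L(1,4) = 201, L_eff = 1 - 201/255 = 0.211765 (inverted)
t(1,4) = 2.15 - 1.200·0.211765 = 1.896
Σt over all 7·3 pixels = 53163/1700 ≈ 31.2723529
V = pitch²·Σt = 1.34²·53163/1700 = 56.153

t(1,4)=1.896 V=56.153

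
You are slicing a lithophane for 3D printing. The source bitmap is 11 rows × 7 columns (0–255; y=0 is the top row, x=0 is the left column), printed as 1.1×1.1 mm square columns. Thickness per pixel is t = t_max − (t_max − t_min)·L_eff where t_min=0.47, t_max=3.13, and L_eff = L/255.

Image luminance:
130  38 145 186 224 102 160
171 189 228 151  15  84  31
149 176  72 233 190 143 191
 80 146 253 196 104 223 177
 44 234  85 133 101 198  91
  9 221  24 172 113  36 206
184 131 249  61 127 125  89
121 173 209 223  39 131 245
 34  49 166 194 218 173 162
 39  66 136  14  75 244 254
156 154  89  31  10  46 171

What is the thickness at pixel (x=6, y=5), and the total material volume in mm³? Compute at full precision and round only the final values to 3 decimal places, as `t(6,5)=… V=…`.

t(6,5)=0.981 V=159.824

span = t_max - t_min = 3.13 - 0.47 = 2.660
L(6,5) = 206, L_eff = 206/255 = 0.807843
t(6,5) = 3.13 - 2.660·0.807843 = 0.981
Σt over all 11·7 pixels = 3368183/25500 ≈ 132.0856078
V = pitch²·Σt = 1.1²·3368183/25500 = 159.824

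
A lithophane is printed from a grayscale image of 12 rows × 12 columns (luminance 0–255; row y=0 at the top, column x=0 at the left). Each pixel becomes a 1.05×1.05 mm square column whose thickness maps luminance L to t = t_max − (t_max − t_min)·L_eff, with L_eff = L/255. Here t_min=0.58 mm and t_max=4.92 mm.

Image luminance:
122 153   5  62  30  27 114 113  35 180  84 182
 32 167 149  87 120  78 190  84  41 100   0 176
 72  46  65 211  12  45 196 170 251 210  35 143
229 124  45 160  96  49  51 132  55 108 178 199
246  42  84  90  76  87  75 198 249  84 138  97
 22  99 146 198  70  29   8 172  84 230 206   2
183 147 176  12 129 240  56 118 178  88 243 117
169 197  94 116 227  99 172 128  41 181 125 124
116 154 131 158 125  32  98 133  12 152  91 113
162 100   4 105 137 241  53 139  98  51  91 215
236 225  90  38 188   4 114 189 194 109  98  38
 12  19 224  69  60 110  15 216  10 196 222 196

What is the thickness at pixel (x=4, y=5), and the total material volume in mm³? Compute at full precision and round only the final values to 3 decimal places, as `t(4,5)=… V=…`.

span = t_max - t_min = 4.92 - 0.58 = 4.340
L(4,5) = 70, L_eff = 70/255 = 0.274510
t(4,5) = 4.92 - 4.340·0.274510 = 3.729
Σt over all 12·12 pixels = 2684212/6375 ≈ 421.0528627
V = pitch²·Σt = 1.05²·2684212/6375 = 464.211

t(4,5)=3.729 V=464.211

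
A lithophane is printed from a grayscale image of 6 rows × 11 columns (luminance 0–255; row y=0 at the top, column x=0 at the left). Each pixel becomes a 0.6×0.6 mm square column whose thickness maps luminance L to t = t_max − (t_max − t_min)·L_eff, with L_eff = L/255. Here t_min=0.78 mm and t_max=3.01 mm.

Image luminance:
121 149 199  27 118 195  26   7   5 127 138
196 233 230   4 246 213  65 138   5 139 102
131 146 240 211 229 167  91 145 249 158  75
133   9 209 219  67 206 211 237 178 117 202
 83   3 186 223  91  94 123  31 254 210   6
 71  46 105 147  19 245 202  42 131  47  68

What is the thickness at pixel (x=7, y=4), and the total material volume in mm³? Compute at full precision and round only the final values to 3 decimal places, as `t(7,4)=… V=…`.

t(7,4)=2.739 V=44.002

span = t_max - t_min = 3.01 - 0.78 = 2.230
L(7,4) = 31, L_eff = 31/255 = 0.121569
t(7,4) = 3.01 - 2.230·0.121569 = 2.739
Σt over all 6·11 pixels = 311681/2550 ≈ 122.2278431
V = pitch²·Σt = 0.6²·311681/2550 = 44.002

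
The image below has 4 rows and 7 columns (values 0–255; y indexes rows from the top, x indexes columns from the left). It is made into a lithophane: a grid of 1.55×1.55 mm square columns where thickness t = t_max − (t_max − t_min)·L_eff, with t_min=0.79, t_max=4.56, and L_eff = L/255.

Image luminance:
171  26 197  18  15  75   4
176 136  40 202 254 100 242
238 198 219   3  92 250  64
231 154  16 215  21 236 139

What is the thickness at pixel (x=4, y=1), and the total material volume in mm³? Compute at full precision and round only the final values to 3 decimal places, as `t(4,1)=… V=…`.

t(4,1)=0.805 V=174.193

span = t_max - t_min = 4.56 - 0.79 = 3.770
L(4,1) = 254, L_eff = 254/255 = 0.996078
t(4,1) = 4.56 - 3.770·0.996078 = 0.805
Σt over all 4·7 pixels = 154073/2125 ≈ 72.5049412
V = pitch²·Σt = 1.55²·154073/2125 = 174.193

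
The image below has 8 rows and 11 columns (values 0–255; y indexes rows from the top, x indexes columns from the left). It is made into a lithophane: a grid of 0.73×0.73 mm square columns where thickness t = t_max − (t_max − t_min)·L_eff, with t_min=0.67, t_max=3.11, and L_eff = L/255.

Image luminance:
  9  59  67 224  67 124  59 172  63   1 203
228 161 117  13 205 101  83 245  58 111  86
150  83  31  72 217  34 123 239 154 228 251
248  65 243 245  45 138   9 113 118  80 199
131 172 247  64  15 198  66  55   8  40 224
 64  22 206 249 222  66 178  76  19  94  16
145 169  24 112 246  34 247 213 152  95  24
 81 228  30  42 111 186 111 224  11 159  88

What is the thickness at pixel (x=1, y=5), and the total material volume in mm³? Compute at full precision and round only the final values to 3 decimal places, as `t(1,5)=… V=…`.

span = t_max - t_min = 3.11 - 0.67 = 2.440
L(1,5) = 22, L_eff = 22/255 = 0.086275
t(1,5) = 3.11 - 2.440·0.086275 = 2.899
Σt over all 8·11 pixels = 218341/1275 ≈ 171.2478431
V = pitch²·Σt = 0.73²·218341/1275 = 91.258

t(1,5)=2.899 V=91.258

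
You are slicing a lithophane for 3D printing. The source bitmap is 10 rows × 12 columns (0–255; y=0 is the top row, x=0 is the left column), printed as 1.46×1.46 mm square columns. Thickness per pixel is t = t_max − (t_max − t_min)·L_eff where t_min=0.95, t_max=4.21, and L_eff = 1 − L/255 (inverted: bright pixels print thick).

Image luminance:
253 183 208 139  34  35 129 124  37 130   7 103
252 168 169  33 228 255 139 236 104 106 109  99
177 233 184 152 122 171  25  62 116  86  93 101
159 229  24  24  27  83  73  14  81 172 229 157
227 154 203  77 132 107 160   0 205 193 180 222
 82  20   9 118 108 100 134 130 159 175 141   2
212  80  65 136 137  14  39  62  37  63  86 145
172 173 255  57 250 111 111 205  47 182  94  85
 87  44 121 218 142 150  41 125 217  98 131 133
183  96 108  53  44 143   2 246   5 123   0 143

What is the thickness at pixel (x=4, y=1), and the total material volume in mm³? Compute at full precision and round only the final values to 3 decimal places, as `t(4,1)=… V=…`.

span = t_max - t_min = 4.21 - 0.95 = 3.260
L(4,1) = 228, L_eff = 1 - 228/255 = 0.105882 (inverted)
t(4,1) = 4.21 - 3.260·0.105882 = 3.865
Σt over all 10·12 pixels = 1276843/4250 ≈ 300.4336471
V = pitch²·Σt = 1.46²·1276843/4250 = 640.404

t(4,1)=3.865 V=640.404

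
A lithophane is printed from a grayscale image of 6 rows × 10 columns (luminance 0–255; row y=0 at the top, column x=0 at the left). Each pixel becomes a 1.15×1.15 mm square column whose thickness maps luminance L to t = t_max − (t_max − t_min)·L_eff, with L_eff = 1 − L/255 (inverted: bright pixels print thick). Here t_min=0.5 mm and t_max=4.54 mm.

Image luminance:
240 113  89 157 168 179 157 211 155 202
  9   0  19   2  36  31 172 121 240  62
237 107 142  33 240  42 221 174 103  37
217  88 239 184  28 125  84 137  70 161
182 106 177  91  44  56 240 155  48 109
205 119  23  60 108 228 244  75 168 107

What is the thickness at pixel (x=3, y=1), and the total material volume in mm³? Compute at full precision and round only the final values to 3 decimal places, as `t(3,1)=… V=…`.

span = t_max - t_min = 4.54 - 0.5 = 4.040
L(3,1) = 2, L_eff = 1 - 2/255 = 0.992157 (inverted)
t(3,1) = 4.54 - 4.040·0.992157 = 0.532
Σt over all 6·10 pixels = 956527/6375 ≈ 150.0434510
V = pitch²·Σt = 1.15²·956527/6375 = 198.432

t(3,1)=0.532 V=198.432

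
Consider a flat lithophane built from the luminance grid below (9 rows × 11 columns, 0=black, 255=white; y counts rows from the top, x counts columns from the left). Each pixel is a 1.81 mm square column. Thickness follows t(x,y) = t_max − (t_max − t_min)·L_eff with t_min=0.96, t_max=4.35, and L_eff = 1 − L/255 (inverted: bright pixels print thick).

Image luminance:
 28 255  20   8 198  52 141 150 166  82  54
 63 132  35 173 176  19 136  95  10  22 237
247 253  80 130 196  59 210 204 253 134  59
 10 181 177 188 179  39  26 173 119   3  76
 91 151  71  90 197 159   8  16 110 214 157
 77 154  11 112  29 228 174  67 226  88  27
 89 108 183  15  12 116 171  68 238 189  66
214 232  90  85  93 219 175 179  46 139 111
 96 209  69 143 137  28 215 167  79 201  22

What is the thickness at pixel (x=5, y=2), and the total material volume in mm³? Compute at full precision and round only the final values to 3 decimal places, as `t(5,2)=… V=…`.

span = t_max - t_min = 4.35 - 0.96 = 3.390
L(5,2) = 59, L_eff = 1 - 59/255 = 0.768627 (inverted)
t(5,2) = 4.35 - 3.390·0.768627 = 1.744
Σt over all 9·11 pixels = 2153557/8500 ≈ 253.3596471
V = pitch²·Σt = 1.81²·2153557/8500 = 830.032

t(5,2)=1.744 V=830.032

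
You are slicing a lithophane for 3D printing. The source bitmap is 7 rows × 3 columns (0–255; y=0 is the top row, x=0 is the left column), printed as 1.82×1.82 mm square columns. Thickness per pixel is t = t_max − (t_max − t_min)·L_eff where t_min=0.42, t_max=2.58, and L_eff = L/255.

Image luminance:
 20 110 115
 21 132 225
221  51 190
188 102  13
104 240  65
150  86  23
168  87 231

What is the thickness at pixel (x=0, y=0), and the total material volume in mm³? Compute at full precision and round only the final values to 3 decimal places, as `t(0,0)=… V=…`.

span = t_max - t_min = 2.58 - 0.42 = 2.160
L(0,0) = 20, L_eff = 20/255 = 0.078431
t(0,0) = 2.58 - 2.160·0.078431 = 2.411
Σt over all 7·3 pixels = 138753/4250 ≈ 32.6477647
V = pitch²·Σt = 1.82²·138753/4250 = 108.142

t(0,0)=2.411 V=108.142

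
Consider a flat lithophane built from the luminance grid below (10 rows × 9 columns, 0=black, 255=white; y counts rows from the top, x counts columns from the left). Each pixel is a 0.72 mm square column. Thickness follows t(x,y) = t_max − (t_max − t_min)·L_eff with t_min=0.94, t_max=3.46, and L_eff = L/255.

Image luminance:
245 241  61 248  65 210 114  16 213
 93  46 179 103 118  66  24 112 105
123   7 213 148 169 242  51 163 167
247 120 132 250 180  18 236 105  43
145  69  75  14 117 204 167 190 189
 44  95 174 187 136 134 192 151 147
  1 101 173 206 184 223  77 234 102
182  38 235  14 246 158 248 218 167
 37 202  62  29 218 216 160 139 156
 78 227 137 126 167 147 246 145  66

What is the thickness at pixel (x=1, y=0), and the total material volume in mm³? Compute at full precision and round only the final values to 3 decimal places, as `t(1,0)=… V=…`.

t(1,0)=1.078 V=96.531

span = t_max - t_min = 3.46 - 0.94 = 2.520
L(1,0) = 241, L_eff = 241/255 = 0.945098
t(1,0) = 3.46 - 2.520·0.945098 = 1.078
Σt over all 10·9 pixels = 395697/2125 ≈ 186.2103529
V = pitch²·Σt = 0.72²·395697/2125 = 96.531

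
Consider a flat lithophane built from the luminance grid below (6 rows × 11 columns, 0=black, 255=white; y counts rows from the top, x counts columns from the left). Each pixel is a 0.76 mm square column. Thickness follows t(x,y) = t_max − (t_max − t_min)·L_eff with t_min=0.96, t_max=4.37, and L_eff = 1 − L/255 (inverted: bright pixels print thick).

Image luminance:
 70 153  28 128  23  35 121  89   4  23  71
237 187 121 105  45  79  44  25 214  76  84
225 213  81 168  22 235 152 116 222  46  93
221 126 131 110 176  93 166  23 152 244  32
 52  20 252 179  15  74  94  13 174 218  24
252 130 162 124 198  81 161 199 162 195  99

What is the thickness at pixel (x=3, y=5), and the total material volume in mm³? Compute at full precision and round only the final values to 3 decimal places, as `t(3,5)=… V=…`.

span = t_max - t_min = 4.37 - 0.96 = 3.410
L(3,5) = 124, L_eff = 1 - 124/255 = 0.513725 (inverted)
t(3,5) = 4.37 - 3.410·0.513725 = 2.618
Σt over all 6·11 pixels = 1435049/8500 ≈ 168.8292941
V = pitch²·Σt = 0.76²·1435049/8500 = 97.516

t(3,5)=2.618 V=97.516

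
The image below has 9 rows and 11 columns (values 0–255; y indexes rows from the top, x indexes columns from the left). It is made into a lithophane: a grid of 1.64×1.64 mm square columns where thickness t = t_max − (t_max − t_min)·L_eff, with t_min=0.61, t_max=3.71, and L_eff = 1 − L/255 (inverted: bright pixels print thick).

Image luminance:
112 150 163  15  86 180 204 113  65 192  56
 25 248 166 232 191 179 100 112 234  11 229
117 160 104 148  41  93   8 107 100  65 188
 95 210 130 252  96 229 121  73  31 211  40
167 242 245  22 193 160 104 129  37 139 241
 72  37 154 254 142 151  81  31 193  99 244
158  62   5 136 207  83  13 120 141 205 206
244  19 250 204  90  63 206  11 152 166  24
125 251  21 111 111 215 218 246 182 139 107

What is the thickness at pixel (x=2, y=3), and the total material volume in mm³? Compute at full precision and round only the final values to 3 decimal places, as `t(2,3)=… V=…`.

t(2,3)=2.190 V=597.623

span = t_max - t_min = 3.71 - 0.61 = 3.100
L(2,3) = 130, L_eff = 1 - 130/255 = 0.490196 (inverted)
t(2,3) = 3.71 - 3.100·0.490196 = 2.190
Σt over all 9·11 pixels = 1133209/5100 ≈ 222.1978431
V = pitch²·Σt = 1.64²·1133209/5100 = 597.623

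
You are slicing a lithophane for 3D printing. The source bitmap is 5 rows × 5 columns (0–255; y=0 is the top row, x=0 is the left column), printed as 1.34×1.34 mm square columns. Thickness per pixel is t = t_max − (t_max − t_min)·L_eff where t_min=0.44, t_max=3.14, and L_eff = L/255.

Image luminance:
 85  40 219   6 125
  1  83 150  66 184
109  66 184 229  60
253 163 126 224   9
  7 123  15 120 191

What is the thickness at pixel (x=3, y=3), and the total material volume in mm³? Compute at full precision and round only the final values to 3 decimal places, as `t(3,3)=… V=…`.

t(3,3)=0.768 V=86.998

span = t_max - t_min = 3.14 - 0.44 = 2.700
L(3,3) = 224, L_eff = 224/255 = 0.878431
t(3,3) = 3.14 - 2.700·0.878431 = 0.768
Σt over all 5·5 pixels = 41183/850 ≈ 48.4505882
V = pitch²·Σt = 1.34²·41183/850 = 86.998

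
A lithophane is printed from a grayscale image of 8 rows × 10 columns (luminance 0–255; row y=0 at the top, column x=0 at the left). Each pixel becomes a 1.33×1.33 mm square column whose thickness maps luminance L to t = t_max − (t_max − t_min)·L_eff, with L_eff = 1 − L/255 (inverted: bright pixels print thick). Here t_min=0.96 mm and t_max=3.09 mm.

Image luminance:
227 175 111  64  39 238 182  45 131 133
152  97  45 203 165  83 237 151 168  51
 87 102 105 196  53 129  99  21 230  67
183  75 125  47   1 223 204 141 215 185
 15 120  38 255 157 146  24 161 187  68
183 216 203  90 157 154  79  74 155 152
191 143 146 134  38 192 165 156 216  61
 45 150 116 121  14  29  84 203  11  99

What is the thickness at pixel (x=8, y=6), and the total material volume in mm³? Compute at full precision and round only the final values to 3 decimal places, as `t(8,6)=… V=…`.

span = t_max - t_min = 3.09 - 0.96 = 2.130
L(8,6) = 216, L_eff = 1 - 216/255 = 0.152941 (inverted)
t(8,6) = 3.09 - 2.130·0.152941 = 2.764
Σt over all 8·10 pixels = 1372243/8500 ≈ 161.4403529
V = pitch²·Σt = 1.33²·1372243/8500 = 285.572

t(8,6)=2.764 V=285.572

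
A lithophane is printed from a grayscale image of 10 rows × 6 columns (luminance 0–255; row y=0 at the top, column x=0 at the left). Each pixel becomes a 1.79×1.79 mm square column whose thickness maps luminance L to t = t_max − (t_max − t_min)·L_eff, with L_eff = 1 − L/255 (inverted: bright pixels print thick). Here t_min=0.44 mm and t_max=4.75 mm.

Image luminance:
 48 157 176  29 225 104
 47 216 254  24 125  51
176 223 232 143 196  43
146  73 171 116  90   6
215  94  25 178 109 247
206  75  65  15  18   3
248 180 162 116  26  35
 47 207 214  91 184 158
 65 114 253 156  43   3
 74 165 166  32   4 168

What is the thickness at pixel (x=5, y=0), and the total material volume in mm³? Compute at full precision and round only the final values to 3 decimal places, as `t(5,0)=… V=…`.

t(5,0)=2.198 V=476.241

span = t_max - t_min = 4.75 - 0.44 = 4.310
L(5,0) = 104, L_eff = 1 - 104/255 = 0.592157 (inverted)
t(5,0) = 4.75 - 4.310·0.592157 = 2.198
Σt over all 10·6 pixels = 947548/6375 ≈ 148.6349804
V = pitch²·Σt = 1.79²·947548/6375 = 476.241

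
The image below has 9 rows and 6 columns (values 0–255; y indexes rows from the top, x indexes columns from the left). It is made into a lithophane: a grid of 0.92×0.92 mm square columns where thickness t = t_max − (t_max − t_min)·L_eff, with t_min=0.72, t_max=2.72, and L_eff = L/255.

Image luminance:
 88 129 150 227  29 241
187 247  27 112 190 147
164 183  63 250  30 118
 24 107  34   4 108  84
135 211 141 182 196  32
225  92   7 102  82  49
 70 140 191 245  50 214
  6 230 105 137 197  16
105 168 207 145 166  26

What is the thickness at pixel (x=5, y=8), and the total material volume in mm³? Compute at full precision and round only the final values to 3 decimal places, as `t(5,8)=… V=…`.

t(5,8)=2.516 V=79.078

span = t_max - t_min = 2.72 - 0.72 = 2.000
L(5,8) = 26, L_eff = 26/255 = 0.101961
t(5,8) = 2.72 - 2.000·0.101961 = 2.516
Σt over all 9·6 pixels = 119122/1275 ≈ 93.4290196
V = pitch²·Σt = 0.92²·119122/1275 = 79.078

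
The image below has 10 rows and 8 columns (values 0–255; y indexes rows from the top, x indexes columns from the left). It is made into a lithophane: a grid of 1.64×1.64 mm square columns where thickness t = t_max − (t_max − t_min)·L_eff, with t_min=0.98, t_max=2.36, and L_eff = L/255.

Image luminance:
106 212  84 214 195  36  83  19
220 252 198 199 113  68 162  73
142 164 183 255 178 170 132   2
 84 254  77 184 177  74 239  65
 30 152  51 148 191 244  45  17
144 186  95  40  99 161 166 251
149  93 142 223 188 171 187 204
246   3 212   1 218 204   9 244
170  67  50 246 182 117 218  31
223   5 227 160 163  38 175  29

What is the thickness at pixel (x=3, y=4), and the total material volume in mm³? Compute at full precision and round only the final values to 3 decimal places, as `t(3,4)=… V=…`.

t(3,4)=1.559 V=344.353

span = t_max - t_min = 2.36 - 0.98 = 1.380
L(3,4) = 148, L_eff = 148/255 = 0.580392
t(3,4) = 2.36 - 1.380·0.580392 = 1.559
Σt over all 10·8 pixels = 544133/4250 ≈ 128.0312941
V = pitch²·Σt = 1.64²·544133/4250 = 344.353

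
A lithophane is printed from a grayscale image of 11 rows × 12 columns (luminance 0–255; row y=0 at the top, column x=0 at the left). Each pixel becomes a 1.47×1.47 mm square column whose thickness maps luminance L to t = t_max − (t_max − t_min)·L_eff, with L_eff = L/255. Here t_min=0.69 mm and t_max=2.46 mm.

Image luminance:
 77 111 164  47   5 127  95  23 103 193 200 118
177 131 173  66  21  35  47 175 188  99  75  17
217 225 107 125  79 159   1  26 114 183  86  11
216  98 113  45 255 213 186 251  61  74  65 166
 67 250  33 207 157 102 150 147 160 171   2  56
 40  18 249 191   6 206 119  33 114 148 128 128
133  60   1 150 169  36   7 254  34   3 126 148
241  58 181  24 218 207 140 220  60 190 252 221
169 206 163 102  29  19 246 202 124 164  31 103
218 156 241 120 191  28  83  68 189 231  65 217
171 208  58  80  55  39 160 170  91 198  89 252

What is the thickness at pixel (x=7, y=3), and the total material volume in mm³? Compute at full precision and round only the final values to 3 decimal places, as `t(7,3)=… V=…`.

t(7,3)=0.718 V=454.291

span = t_max - t_min = 2.46 - 0.69 = 1.770
L(7,3) = 251, L_eff = 251/255 = 0.984314
t(7,3) = 2.46 - 1.770·0.984314 = 0.718
Σt over all 11·12 pixels = 893487/4250 ≈ 210.2322353
V = pitch²·Σt = 1.47²·893487/4250 = 454.291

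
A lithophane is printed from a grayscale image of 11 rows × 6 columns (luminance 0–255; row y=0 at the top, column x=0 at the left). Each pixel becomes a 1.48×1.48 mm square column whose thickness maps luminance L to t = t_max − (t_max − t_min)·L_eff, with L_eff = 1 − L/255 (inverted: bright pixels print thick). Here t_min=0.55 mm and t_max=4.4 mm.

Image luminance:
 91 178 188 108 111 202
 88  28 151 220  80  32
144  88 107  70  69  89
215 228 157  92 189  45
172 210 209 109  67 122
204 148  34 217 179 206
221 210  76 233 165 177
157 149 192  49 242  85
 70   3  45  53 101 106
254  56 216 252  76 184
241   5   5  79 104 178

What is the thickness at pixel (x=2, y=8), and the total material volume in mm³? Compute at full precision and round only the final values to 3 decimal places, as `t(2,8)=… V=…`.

t(2,8)=1.229 V=371.559

span = t_max - t_min = 4.4 - 0.55 = 3.850
L(2,8) = 45, L_eff = 1 - 45/255 = 0.823529 (inverted)
t(2,8) = 4.4 - 3.850·0.823529 = 1.229
Σt over all 11·6 pixels = 865117/5100 ≈ 169.6307843
V = pitch²·Σt = 1.48²·865117/5100 = 371.559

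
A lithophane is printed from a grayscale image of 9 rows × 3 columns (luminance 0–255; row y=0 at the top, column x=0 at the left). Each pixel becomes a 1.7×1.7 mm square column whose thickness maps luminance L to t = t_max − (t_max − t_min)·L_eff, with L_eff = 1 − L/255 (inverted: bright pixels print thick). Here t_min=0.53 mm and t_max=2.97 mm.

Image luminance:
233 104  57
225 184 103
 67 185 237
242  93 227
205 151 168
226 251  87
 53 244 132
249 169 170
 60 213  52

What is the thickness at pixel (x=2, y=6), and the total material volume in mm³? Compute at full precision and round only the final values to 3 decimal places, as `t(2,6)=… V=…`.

span = t_max - t_min = 2.97 - 0.53 = 2.440
L(2,6) = 132, L_eff = 1 - 132/255 = 0.482353 (inverted)
t(2,6) = 2.97 - 2.440·0.482353 = 1.793
Σt over all 9·3 pixels = 1435333/25500 ≈ 56.2875686
V = pitch²·Σt = 1.7²·1435333/25500 = 162.671

t(2,6)=1.793 V=162.671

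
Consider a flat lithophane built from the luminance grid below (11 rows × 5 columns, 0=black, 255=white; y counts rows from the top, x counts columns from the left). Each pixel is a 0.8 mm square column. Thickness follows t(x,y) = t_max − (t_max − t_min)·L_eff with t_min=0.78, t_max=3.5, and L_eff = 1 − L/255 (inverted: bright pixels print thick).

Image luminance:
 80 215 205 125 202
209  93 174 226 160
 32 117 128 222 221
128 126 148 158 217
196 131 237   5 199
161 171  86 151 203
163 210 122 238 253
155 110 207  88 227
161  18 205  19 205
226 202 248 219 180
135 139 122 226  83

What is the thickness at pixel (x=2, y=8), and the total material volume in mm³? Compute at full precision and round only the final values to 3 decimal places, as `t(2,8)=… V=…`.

t(2,8)=2.967 V=88.125

span = t_max - t_min = 3.5 - 0.78 = 2.720
L(2,8) = 205, L_eff = 1 - 205/255 = 0.196078 (inverted)
t(2,8) = 3.5 - 2.720·0.196078 = 2.967
Σt over all 11·5 pixels = 103271/750 ≈ 137.6946667
V = pitch²·Σt = 0.8²·103271/750 = 88.125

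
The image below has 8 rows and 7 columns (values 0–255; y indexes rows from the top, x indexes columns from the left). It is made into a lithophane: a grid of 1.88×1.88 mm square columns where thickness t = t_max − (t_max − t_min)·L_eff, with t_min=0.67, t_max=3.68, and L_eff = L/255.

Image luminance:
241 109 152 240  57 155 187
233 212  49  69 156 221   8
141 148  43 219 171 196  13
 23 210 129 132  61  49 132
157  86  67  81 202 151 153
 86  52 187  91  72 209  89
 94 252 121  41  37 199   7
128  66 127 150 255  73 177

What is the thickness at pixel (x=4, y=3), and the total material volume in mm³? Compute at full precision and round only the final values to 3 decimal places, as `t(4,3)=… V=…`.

span = t_max - t_min = 3.68 - 0.67 = 3.010
L(4,3) = 61, L_eff = 61/255 = 0.239216
t(4,3) = 3.68 - 3.010·0.239216 = 2.960
Σt over all 8·7 pixels = 1549037/12750 ≈ 121.4930980
V = pitch²·Σt = 1.88²·1549037/12750 = 429.405

t(4,3)=2.960 V=429.405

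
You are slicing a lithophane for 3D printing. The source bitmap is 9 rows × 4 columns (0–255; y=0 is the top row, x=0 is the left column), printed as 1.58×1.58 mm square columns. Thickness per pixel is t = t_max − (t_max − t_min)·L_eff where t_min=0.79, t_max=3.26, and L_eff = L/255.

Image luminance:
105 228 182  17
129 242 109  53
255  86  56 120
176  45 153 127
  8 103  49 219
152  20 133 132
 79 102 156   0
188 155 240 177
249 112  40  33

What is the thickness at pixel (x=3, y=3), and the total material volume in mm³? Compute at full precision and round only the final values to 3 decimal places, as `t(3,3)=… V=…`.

span = t_max - t_min = 3.26 - 0.79 = 2.470
L(3,3) = 127, L_eff = 127/255 = 0.498039
t(3,3) = 3.26 - 2.470·0.498039 = 2.030
Σt over all 9·4 pixels = 189847/2550 ≈ 74.4498039
V = pitch²·Σt = 1.58²·189847/2550 = 185.856

t(3,3)=2.030 V=185.856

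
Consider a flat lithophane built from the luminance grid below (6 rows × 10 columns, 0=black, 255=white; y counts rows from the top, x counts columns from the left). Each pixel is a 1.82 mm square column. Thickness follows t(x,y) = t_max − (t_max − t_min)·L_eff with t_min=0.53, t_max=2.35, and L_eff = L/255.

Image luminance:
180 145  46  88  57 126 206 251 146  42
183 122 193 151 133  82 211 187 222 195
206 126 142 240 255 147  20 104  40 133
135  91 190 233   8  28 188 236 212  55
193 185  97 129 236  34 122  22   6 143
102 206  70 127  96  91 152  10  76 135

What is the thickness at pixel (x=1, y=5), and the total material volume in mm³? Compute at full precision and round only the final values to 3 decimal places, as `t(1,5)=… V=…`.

t(1,5)=0.880 V=278.224

span = t_max - t_min = 2.35 - 0.53 = 1.820
L(1,5) = 206, L_eff = 206/255 = 0.807843
t(1,5) = 2.35 - 1.820·0.807843 = 0.880
Σt over all 6·10 pixels = 1070933/12750 ≈ 83.9947451
V = pitch²·Σt = 1.82²·1070933/12750 = 278.224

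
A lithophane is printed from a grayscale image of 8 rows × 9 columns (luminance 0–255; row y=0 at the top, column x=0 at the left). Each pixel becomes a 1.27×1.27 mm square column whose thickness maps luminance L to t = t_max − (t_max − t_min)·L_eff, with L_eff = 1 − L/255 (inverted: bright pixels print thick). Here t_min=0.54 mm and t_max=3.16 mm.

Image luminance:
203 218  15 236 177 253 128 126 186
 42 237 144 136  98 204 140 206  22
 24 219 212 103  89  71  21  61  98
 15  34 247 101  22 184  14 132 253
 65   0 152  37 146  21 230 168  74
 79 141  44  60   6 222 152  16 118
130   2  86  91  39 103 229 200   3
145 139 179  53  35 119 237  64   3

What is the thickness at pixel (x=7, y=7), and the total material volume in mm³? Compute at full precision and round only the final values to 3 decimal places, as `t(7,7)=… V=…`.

t(7,7)=1.198 V=199.576

span = t_max - t_min = 3.16 - 0.54 = 2.620
L(7,7) = 64, L_eff = 1 - 64/255 = 0.749020 (inverted)
t(7,7) = 3.16 - 2.620·0.749020 = 1.198
Σt over all 8·9 pixels = 525883/4250 ≈ 123.7371765
V = pitch²·Σt = 1.27²·525883/4250 = 199.576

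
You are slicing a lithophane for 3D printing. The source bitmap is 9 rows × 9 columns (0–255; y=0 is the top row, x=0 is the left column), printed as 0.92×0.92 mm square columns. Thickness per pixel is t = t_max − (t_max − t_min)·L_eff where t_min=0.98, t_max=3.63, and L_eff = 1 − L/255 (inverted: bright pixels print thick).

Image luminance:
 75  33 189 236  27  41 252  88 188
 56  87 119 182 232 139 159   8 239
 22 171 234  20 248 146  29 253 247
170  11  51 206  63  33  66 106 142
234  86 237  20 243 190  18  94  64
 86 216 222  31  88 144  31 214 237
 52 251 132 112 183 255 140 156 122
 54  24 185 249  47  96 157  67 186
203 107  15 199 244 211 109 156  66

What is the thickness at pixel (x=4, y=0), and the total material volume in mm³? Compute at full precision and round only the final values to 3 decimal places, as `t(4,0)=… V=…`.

t(4,0)=1.261 V=162.192

span = t_max - t_min = 3.63 - 0.98 = 2.650
L(4,0) = 27, L_eff = 1 - 27/255 = 0.894118 (inverted)
t(4,0) = 3.63 - 2.650·0.894118 = 1.261
Σt over all 9·9 pixels = 977291/5100 ≈ 191.6256863
V = pitch²·Σt = 0.92²·977291/5100 = 162.192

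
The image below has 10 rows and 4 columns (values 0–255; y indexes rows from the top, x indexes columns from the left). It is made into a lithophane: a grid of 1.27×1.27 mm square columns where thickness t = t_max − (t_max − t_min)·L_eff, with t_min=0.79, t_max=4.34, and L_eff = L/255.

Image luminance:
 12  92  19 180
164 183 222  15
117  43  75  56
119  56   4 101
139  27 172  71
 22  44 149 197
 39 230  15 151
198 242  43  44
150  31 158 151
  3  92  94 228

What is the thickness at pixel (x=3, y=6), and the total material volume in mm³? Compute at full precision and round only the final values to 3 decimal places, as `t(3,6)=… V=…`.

t(3,6)=2.238 V=186.860

span = t_max - t_min = 4.34 - 0.79 = 3.550
L(3,6) = 151, L_eff = 151/255 = 0.592157
t(3,6) = 4.34 - 3.550·0.592157 = 2.238
Σt over all 10·4 pixels = 8689/75 ≈ 115.8533333
V = pitch²·Σt = 1.27²·8689/75 = 186.860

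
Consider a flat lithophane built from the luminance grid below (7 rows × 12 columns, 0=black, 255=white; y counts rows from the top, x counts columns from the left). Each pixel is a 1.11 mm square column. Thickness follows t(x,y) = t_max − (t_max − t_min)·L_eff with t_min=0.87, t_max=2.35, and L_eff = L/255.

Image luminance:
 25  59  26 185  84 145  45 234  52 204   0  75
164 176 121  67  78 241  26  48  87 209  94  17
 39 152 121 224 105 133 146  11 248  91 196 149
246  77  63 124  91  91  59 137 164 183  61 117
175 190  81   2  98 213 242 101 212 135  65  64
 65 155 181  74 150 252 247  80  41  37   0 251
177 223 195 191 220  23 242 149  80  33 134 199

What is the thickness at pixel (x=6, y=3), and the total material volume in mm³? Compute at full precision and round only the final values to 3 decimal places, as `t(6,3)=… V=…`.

t(6,3)=2.008 V=168.367

span = t_max - t_min = 2.35 - 0.87 = 1.480
L(6,3) = 59, L_eff = 59/255 = 0.231373
t(6,3) = 2.35 - 1.480·0.231373 = 2.008
Σt over all 7·12 pixels = 290382/2125 ≈ 136.6503529
V = pitch²·Σt = 1.11²·290382/2125 = 168.367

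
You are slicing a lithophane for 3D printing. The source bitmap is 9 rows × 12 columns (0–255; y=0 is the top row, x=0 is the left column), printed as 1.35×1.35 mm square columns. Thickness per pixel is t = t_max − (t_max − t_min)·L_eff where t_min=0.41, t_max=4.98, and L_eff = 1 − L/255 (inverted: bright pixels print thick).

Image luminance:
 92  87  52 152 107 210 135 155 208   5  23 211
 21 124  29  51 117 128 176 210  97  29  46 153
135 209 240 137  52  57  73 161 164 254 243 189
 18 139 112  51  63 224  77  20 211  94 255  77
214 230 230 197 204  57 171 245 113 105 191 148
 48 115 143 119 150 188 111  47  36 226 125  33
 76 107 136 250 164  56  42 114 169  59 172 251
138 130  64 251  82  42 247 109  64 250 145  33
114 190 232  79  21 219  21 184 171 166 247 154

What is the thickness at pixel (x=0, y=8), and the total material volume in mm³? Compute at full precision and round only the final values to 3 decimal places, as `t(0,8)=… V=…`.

span = t_max - t_min = 4.98 - 0.41 = 4.570
L(0,8) = 114, L_eff = 1 - 114/255 = 0.552941 (inverted)
t(0,8) = 4.98 - 4.570·0.552941 = 2.453
Σt over all 9·12 pixels = 637468/2125 ≈ 299.9849412
V = pitch²·Σt = 1.35²·637468/2125 = 546.723

t(0,8)=2.453 V=546.723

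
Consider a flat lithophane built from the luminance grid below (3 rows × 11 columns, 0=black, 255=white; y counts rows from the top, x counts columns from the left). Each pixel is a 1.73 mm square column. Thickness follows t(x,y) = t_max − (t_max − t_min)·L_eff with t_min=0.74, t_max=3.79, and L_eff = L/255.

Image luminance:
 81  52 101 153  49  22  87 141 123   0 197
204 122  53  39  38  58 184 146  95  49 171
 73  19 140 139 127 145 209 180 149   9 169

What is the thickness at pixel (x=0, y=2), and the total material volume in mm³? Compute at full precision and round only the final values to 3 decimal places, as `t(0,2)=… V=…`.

t(0,2)=2.917 V=248.172

span = t_max - t_min = 3.79 - 0.74 = 3.050
L(0,2) = 73, L_eff = 73/255 = 0.286275
t(0,2) = 3.79 - 3.050·0.286275 = 2.917
Σt over all 3·11 pixels = 422893/5100 ≈ 82.9201961
V = pitch²·Σt = 1.73²·422893/5100 = 248.172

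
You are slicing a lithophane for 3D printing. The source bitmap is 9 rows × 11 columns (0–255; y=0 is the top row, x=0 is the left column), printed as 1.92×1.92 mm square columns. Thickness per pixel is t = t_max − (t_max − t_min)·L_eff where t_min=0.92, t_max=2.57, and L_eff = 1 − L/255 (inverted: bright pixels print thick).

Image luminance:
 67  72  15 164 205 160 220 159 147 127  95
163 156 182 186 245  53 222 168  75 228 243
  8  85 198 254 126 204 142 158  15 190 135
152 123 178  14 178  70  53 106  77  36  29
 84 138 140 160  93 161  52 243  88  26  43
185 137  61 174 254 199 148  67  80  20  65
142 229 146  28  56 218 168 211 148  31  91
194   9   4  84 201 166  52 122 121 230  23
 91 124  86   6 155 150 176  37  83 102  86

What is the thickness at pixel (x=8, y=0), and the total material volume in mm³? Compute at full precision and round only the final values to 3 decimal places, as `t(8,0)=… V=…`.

span = t_max - t_min = 2.57 - 0.92 = 1.650
L(8,0) = 147, L_eff = 1 - 147/255 = 0.423529 (inverted)
t(8,0) = 2.57 - 1.650·0.423529 = 1.871
Σt over all 9·11 pixels = 289817/1700 ≈ 170.4805882
V = pitch²·Σt = 1.92²·289817/1700 = 628.460

t(8,0)=1.871 V=628.460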